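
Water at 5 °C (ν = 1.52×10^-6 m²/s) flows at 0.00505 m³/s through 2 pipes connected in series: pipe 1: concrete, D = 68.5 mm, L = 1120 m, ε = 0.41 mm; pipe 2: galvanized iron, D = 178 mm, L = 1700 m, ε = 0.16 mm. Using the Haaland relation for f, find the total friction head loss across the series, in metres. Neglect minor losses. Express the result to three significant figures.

Pipe 1: V = 1.370 m/s, Re = 6.18×10^4, ε/D = 0.00599, f = 0.03337, h_1 = f(L/D)V²/2g = 52.22 m
Pipe 2: V = 0.2029 m/s, Re = 2.38×10^4, ε/D = 8.99×10^-4, f = 0.02652, h_2 = f(L/D)V²/2g = 0.5316 m
Series → Q common, losses add: H = Σh = 52.75 m

H ≈ 52.8 m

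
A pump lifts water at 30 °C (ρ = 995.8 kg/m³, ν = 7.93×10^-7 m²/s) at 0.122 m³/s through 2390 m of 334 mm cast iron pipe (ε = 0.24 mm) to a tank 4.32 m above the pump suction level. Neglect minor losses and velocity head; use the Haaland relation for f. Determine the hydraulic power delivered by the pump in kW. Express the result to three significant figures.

P_hyd ≈ 20.9 kW

V = 4Q/(πD²) = 1.392 m/s; Re = 5.86×10^5; ε/D = 7.19×10^-4; f = 0.01875
h_f = f(L/D)V²/2g = 13.26 m
Total head H = z + h_f = 4.32 + 13.26 = 17.58 m
P_hyd = ρgQH = 995.8·9.81·0.122·17.58 = 20.95 kW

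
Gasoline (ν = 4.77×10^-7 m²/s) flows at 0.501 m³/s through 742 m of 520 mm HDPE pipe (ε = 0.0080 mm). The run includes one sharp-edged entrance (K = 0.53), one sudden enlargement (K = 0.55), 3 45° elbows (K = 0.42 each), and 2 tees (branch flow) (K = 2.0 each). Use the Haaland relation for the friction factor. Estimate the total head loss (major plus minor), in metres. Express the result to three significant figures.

V = 4Q/(πD²) = 2.359 m/s; V²/2g = 0.2837 m
Re = 2.57×10^6, ε/D = 1.54×10^-5 → f = 0.01048 (Haaland)
Major: h_f = f(L/D)·V²/2g = 0.01048·1427·0.2837 = 4.243 m
Minor: ΣK = 6.34; h_m = ΣK·V²/2g = 1.798 m
Total H_L = 4.243 + 1.798 = 6.041 m

H_L ≈ 6.04 m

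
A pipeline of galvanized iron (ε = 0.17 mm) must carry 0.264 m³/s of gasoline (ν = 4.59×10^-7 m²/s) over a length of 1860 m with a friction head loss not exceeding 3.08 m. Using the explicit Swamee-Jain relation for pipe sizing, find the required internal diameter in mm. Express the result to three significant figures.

Swamee-Jain (Type III): D = 0.66·[ε^1.25·(LQ²/(gh_f))^4.75 + ν·Q^9.4·(L/(gh_f))^5.2]^0.04
LQ²/(gh_f) = 4.290; L/(gh_f) = 61.56
Term 1 = ε^1.25·(…)^4.75 = 0.0196; Term 2 = ν·Q^9.4·(…)^5.2 = 0.00338
D = 0.66·(0.0196 + 0.00338)^0.04 = 0.5676 m = 568 mm
Check: V = 1.04 m/s, Re = 1.29×10^6, f = 0.01560, h_f = 2.84 m ≈ 3.08 m ✓

D ≈ 568 mm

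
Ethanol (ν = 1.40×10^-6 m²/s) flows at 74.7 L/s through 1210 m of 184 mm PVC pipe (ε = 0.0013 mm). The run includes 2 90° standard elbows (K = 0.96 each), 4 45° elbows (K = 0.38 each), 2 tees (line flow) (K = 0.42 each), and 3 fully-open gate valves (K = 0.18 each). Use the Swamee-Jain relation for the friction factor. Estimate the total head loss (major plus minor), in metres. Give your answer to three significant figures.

V = 4Q/(πD²) = 2.809 m/s; V²/2g = 0.4022 m
Re = 3.69×10^5, ε/D = 7.07×10^-6 → f = 0.01393 (Swamee-Jain)
Major: h_f = f(L/D)·V²/2g = 0.01393·6576·0.4022 = 36.84 m
Minor: ΣK = 4.82; h_m = ΣK·V²/2g = 1.939 m
Total H_L = 36.84 + 1.939 = 38.77 m

H_L ≈ 38.8 m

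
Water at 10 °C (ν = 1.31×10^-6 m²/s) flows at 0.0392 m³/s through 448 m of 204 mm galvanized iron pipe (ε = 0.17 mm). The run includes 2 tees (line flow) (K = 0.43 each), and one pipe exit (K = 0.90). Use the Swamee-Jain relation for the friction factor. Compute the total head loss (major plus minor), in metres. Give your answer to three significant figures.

V = 4Q/(πD²) = 1.199 m/s; V²/2g = 0.07331 m
Re = 1.87×10^5, ε/D = 8.33×10^-4 → f = 0.02061 (Swamee-Jain)
Major: h_f = f(L/D)·V²/2g = 0.02061·2196·0.07331 = 3.317 m
Minor: ΣK = 1.76; h_m = ΣK·V²/2g = 0.1290 m
Total H_L = 3.317 + 0.1290 = 3.446 m

H_L ≈ 3.45 m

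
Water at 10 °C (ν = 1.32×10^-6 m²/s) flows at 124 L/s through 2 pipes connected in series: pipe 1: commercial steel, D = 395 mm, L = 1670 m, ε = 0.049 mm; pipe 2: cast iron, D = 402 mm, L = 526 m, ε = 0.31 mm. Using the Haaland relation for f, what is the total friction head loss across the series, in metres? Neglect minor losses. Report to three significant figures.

H ≈ 4.64 m

Pipe 1: V = 1.012 m/s, Re = 3.03×10^5, ε/D = 1.24×10^-4, f = 0.01542, h_1 = f(L/D)V²/2g = 3.402 m
Pipe 2: V = 0.9770 m/s, Re = 2.98×10^5, ε/D = 7.71×10^-4, f = 0.01951, h_2 = f(L/D)V²/2g = 1.242 m
Series → Q common, losses add: H = Σh = 4.644 m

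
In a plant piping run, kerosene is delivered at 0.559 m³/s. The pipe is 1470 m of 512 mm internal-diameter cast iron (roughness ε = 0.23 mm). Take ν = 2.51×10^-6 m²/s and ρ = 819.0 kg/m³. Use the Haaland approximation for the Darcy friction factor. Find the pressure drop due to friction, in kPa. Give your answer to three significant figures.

Δp ≈ 149 kPa

V = 4Q/(πD²) = 4·0.559/(π·0.512²) = 2.715 m/s
Re = VD/ν = 2.715·0.512/2.51×10^-6 = 5.54×10^5 → turbulent
ε/D = 0.23/512 = 4.49×10^-4
Haaland: f = 0.01716
h_f = f(L/D)V²/(2g) = 0.01716·(1470/0.512)·2.715²/(2·9.81) = 18.52 m
Δp = ρg·h_f = 819.0·9.81·18.52 = 148.8 kPa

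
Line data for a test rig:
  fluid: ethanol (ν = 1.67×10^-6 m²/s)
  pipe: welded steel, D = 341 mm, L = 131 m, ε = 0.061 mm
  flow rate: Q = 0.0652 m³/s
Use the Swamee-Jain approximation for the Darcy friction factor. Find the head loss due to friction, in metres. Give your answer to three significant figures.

h_f ≈ 0.177 m

V = 4Q/(πD²) = 4·0.0652/(π·0.341²) = 0.7139 m/s
Re = VD/ν = 0.7139·0.341/1.67×10^-6 = 1.46×10^5 → turbulent
ε/D = 0.061/341 = 1.79×10^-4
Swamee-Jain: f = 0.01777
h_f = f(L/D)V²/(2g) = 0.01777·(131/0.341)·0.7139²/(2·9.81) = 0.1774 m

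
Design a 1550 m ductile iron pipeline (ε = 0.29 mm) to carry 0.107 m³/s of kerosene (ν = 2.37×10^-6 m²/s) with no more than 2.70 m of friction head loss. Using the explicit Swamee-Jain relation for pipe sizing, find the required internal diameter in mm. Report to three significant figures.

Swamee-Jain (Type III): D = 0.66·[ε^1.25·(LQ²/(gh_f))^4.75 + ν·Q^9.4·(L/(gh_f))^5.2]^0.04
LQ²/(gh_f) = 0.6700; L/(gh_f) = 58.52
Term 1 = ε^1.25·(…)^4.75 = 5.65×10^-6; Term 2 = ν·Q^9.4·(…)^5.2 = 2.76×10^-6
D = 0.66·(5.65×10^-6 + 2.76×10^-6)^0.04 = 0.4136 m = 414 mm
Check: V = 0.797 m/s, Re = 1.39×10^5, f = 0.02054, h_f = 2.49 m ≈ 2.70 m ✓

D ≈ 414 mm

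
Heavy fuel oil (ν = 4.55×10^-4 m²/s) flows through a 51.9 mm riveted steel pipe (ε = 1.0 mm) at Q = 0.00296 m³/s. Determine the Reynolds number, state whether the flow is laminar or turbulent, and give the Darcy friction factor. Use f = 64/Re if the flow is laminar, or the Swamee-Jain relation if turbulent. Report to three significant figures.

Re ≈ 160; laminar; f = 64/Re ≈ 0.401

V = 4Q/(πD²) = 1.399 m/s
Re = VD/ν = 1.399·0.0519/4.55×10^-4 = 160
Re < 2300 → laminar → f = 64/Re = 0.4010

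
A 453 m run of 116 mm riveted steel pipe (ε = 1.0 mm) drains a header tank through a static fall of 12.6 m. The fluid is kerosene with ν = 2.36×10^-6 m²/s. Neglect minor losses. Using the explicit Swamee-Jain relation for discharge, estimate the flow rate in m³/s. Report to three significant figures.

Swamee-Jain (Type II): Q = -0.965·√(gD⁵h_f/L)·ln[ε/(3.7D) + √(3.17ν²L/(gD³h_f))]
√(gD⁵h_f/L) = √(9.81·0.116⁵·12.6/453) = 0.002394
ε/(3.7D) = 0.00233; √(3.17ν²L/(gD³h_f)) = 2.04×10^-4
Q = -0.965·0.002394·ln(0.002534) = 0.01381 m³/s
Check: V = 1.31 m/s, Re = 6.42×10^4, f = 0.03741, h_f = 12.7 m ≈ 12.6 m ✓

Q ≈ 0.0138 m³/s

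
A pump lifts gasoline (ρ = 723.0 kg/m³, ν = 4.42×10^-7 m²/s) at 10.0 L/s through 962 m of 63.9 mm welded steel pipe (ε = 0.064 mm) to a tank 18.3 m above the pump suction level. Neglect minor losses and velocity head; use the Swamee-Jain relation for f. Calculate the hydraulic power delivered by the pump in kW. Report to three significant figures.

V = 4Q/(πD²) = 3.118 m/s; Re = 4.51×10^5; ε/D = 0.00100; f = 0.02043
h_f = f(L/D)V²/2g = 152.4 m
Total head H = z + h_f = 18.3 + 152.4 = 170.7 m
P_hyd = ρgQH = 723.0·9.81·0.0100·170.7 = 12.11 kW

P_hyd ≈ 12.1 kW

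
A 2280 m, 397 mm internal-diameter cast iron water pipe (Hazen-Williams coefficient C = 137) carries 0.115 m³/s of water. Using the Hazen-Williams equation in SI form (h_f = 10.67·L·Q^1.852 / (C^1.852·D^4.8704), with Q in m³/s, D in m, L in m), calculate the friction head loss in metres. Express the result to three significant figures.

h_f ≈ 4.40 m

h_f = 10.67·2280·0.115^1.852 / (137^1.852·0.397^4.8704) = 4.399 m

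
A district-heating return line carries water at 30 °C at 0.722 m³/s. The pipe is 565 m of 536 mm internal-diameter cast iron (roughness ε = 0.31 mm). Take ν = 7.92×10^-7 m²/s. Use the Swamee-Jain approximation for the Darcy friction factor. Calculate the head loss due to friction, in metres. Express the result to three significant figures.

V = 4Q/(πD²) = 4·0.722/(π·0.536²) = 3.200 m/s
Re = VD/ν = 3.200·0.536/7.92×10^-7 = 2.17×10^6 → turbulent
ε/D = 0.31/536 = 5.78×10^-4
Swamee-Jain: f = 0.01754
h_f = f(L/D)V²/(2g) = 0.01754·(565/0.536)·3.200²/(2·9.81) = 9.648 m

h_f ≈ 9.65 m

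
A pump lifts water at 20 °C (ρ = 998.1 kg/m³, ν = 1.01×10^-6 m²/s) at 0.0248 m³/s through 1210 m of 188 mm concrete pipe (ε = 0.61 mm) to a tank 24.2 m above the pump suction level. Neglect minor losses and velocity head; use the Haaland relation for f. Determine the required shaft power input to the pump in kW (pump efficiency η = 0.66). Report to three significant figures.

P_shaft ≈ 11.6 kW

V = 4Q/(πD²) = 0.8934 m/s; Re = 1.66×10^5; ε/D = 0.00324; f = 0.02749
h_f = f(L/D)V²/2g = 7.197 m
Total head H = z + h_f = 24.2 + 7.197 = 31.40 m
P_hyd = ρgQH = 998.1·9.81·0.0248·31.40 = 7.624 kW
P_shaft = P_hyd/η = 7.624/0.66 = 11.55 kW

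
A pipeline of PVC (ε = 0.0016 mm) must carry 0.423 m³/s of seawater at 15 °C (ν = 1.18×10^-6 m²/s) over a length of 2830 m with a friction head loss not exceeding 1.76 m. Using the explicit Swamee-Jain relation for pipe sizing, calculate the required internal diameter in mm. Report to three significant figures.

D ≈ 799 mm

Swamee-Jain (Type III): D = 0.66·[ε^1.25·(LQ²/(gh_f))^4.75 + ν·Q^9.4·(L/(gh_f))^5.2]^0.04
LQ²/(gh_f) = 29.33; L/(gh_f) = 163.9
Term 1 = ε^1.25·(…)^4.75 = 0.531; Term 2 = ν·Q^9.4·(…)^5.2 = 119
D = 0.66·(0.531 + 119)^0.04 = 0.7992 m = 799 mm
Check: V = 0.843 m/s, Re = 5.71×10^5, f = 0.01282, h_f = 1.65 m ≈ 1.76 m ✓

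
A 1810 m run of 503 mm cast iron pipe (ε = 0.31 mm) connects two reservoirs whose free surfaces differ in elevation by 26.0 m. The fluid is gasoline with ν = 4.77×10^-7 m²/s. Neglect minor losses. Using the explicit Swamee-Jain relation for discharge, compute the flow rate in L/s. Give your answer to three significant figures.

Q ≈ 563 L/s

Swamee-Jain (Type II): Q = -0.965·√(gD⁵h_f/L)·ln[ε/(3.7D) + √(3.17ν²L/(gD³h_f))]
√(gD⁵h_f/L) = √(9.81·0.503⁵·26.0/1810) = 0.06736
ε/(3.7D) = 1.67×10^-4; √(3.17ν²L/(gD³h_f)) = 6.34×10^-6
Q = -0.965·0.06736·ln(1.729×10^-4) = 0.5631 m³/s
Check: V = 2.83 m/s, Re = 2.99×10^6, f = 0.01771, h_f = 26.1 m ≈ 26.0 m ✓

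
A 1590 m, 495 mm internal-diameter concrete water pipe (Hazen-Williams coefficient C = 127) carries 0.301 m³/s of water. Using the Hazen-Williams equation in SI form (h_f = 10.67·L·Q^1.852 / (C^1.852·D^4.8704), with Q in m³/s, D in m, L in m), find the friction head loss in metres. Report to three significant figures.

h_f = 10.67·1590·0.301^1.852 / (127^1.852·0.495^4.8704) = 7.162 m

h_f ≈ 7.16 m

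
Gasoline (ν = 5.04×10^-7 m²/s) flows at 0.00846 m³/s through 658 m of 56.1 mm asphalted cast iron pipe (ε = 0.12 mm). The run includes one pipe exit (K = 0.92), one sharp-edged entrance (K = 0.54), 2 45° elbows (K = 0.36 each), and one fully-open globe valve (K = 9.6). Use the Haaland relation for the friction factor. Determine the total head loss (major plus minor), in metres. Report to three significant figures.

V = 4Q/(πD²) = 3.423 m/s; V²/2g = 0.5970 m
Re = 3.81×10^5, ε/D = 0.00214 → f = 0.02429 (Haaland)
Major: h_f = f(L/D)·V²/2g = 0.02429·11729·0.5970 = 170.1 m
Minor: ΣK = 11.8; h_m = ΣK·V²/2g = 7.033 m
Total H_L = 170.1 + 7.033 = 177.2 m

H_L ≈ 177 m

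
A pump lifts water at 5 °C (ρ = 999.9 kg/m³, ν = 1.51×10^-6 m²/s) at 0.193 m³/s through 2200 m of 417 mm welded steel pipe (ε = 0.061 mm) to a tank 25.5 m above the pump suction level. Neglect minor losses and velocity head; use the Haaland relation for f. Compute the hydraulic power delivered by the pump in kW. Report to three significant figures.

P_hyd ≈ 63.7 kW

V = 4Q/(πD²) = 1.413 m/s; Re = 3.90×10^5; ε/D = 1.46×10^-4; f = 0.01515
h_f = f(L/D)V²/2g = 8.135 m
Total head H = z + h_f = 25.5 + 8.135 = 33.64 m
P_hyd = ρgQH = 999.9·9.81·0.193·33.64 = 63.68 kW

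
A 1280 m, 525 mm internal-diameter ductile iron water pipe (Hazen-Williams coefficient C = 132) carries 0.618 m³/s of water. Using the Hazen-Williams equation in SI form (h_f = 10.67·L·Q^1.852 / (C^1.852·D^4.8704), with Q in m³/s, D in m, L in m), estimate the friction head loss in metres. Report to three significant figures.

h_f ≈ 15.3 m

h_f = 10.67·1280·0.618^1.852 / (132^1.852·0.525^4.8704) = 15.27 m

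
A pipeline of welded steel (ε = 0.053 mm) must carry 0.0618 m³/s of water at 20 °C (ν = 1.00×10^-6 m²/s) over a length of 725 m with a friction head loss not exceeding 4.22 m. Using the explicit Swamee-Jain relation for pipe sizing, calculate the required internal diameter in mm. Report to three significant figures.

D ≈ 248 mm

Swamee-Jain (Type III): D = 0.66·[ε^1.25·(LQ²/(gh_f))^4.75 + ν·Q^9.4·(L/(gh_f))^5.2]^0.04
LQ²/(gh_f) = 0.06689; L/(gh_f) = 17.51
Term 1 = ε^1.25·(…)^4.75 = 1.19×10^-11; Term 2 = ν·Q^9.4·(…)^5.2 = 1.26×10^-11
D = 0.66·(1.19×10^-11 + 1.26×10^-11)^0.04 = 0.2484 m = 248 mm
Check: V = 1.28 m/s, Re = 3.17×10^5, f = 0.01632, h_f = 3.95 m ≈ 4.22 m ✓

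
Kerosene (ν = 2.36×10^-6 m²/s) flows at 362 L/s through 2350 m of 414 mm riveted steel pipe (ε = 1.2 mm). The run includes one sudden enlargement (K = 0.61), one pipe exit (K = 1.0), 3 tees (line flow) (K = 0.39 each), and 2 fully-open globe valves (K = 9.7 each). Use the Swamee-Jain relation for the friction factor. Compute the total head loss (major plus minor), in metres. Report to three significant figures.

H_L ≈ 63.2 m

V = 4Q/(πD²) = 2.689 m/s; V²/2g = 0.3686 m
Re = 4.72×10^5, ε/D = 0.00290 → f = 0.02632 (Swamee-Jain)
Major: h_f = f(L/D)·V²/2g = 0.02632·5676·0.3686 = 55.07 m
Minor: ΣK = 22.2; h_m = ΣK·V²/2g = 8.175 m
Total H_L = 55.07 + 8.175 = 63.25 m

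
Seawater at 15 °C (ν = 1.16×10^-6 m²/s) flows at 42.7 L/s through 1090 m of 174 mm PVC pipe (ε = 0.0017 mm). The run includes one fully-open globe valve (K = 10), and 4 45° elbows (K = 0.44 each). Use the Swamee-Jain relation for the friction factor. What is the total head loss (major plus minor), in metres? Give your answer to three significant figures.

H_L ≈ 17.1 m

V = 4Q/(πD²) = 1.796 m/s; V²/2g = 0.1644 m
Re = 2.69×10^5, ε/D = 9.77×10^-6 → f = 0.01478 (Swamee-Jain)
Major: h_f = f(L/D)·V²/2g = 0.01478·6264·0.1644 = 15.21 m
Minor: ΣK = 11.8; h_m = ΣK·V²/2g = 1.933 m
Total H_L = 15.21 + 1.933 = 17.15 m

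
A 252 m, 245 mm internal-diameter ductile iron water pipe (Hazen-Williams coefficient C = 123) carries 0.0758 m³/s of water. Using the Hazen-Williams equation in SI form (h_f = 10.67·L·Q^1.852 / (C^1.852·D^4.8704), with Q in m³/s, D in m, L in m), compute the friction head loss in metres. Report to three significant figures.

h_f ≈ 2.88 m

h_f = 10.67·252·0.0758^1.852 / (123^1.852·0.245^4.8704) = 2.879 m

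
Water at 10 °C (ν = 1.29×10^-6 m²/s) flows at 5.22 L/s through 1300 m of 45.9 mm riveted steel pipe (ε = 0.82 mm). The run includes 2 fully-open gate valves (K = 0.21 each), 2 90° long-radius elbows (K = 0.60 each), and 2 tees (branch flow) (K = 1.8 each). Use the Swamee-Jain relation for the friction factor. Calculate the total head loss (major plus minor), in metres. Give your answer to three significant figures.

V = 4Q/(πD²) = 3.155 m/s; V²/2g = 0.5072 m
Re = 1.12×10^5, ε/D = 0.0179 → f = 0.04719 (Swamee-Jain)
Major: h_f = f(L/D)·V²/2g = 0.04719·28322·0.5072 = 677.9 m
Minor: ΣK = 5.22; h_m = ΣK·V²/2g = 2.648 m
Total H_L = 677.9 + 2.648 = 680.6 m

H_L ≈ 681 m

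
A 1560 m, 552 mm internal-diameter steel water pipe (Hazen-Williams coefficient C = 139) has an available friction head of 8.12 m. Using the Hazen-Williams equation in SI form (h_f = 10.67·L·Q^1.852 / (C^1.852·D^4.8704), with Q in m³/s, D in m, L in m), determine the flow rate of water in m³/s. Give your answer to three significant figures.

Rearranging: Q = [h_f·C^1.852·D^4.8704 / (10.67·L)]^(1/1.852)
Q = [8.12·139^1.852·0.552^4.8704 / (10.67·1560)]^0.540 = 0.4744 m³/s

Q ≈ 0.474 m³/s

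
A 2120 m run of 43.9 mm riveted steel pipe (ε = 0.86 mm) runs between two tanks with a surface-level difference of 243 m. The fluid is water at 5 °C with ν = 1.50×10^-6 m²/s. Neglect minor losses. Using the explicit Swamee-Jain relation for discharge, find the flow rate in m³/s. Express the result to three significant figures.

Q ≈ 0.00214 m³/s

Swamee-Jain (Type II): Q = -0.965·√(gD⁵h_f/L)·ln[ε/(3.7D) + √(3.17ν²L/(gD³h_f))]
√(gD⁵h_f/L) = √(9.81·0.0439⁵·243/2120) = 4.282×10^-4
ε/(3.7D) = 0.00529; √(3.17ν²L/(gD³h_f)) = 2.74×10^-4
Q = -0.965·4.282×10^-4·ln(0.005568) = 0.002145 m³/s
Check: V = 1.42 m/s, Re = 4.15×10^4, f = 0.04963, h_f = 245 m ≈ 243 m ✓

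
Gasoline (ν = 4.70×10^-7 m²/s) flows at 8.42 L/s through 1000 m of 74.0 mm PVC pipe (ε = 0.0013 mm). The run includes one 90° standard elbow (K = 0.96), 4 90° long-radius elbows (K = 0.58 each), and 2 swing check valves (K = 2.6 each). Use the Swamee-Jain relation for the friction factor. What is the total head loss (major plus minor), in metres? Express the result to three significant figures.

V = 4Q/(πD²) = 1.958 m/s; V²/2g = 0.1954 m
Re = 3.08×10^5, ε/D = 1.76×10^-5 → f = 0.01451 (Swamee-Jain)
Major: h_f = f(L/D)·V²/2g = 0.01451·13514·0.1954 = 38.30 m
Minor: ΣK = 8.48; h_m = ΣK·V²/2g = 1.657 m
Total H_L = 38.30 + 1.657 = 39.96 m

H_L ≈ 40.0 m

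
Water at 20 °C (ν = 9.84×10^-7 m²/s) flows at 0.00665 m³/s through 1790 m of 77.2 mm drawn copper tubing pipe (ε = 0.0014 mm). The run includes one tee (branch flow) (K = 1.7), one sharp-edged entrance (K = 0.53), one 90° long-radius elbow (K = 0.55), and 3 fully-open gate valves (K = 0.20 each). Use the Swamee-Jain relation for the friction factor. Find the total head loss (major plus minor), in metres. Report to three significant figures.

V = 4Q/(πD²) = 1.421 m/s; V²/2g = 0.1029 m
Re = 1.11×10^5, ε/D = 1.81×10^-5 → f = 0.01758 (Swamee-Jain)
Major: h_f = f(L/D)·V²/2g = 0.01758·23187·0.1029 = 41.94 m
Minor: ΣK = 3.38; h_m = ΣK·V²/2g = 0.3477 m
Total H_L = 41.94 + 0.3477 = 42.29 m

H_L ≈ 42.3 m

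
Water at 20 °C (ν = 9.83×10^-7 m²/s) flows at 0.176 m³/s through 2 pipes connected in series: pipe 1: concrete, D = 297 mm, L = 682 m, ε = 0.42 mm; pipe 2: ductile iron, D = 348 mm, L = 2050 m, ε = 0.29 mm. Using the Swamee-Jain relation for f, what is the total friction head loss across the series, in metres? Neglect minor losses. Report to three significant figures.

Pipe 1: V = 2.540 m/s, Re = 7.68×10^5, ε/D = 0.00141, f = 0.02181, h_1 = f(L/D)V²/2g = 16.47 m
Pipe 2: V = 1.850 m/s, Re = 6.55×10^5, ε/D = 8.33×10^-4, f = 0.01943, h_2 = f(L/D)V²/2g = 19.97 m
Series → Q common, losses add: H = Σh = 36.44 m

H ≈ 36.4 m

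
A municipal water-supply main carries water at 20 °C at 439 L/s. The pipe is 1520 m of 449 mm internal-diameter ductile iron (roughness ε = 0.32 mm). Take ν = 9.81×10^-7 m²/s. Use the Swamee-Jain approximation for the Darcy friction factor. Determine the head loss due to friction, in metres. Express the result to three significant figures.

h_f ≈ 24.5 m

V = 4Q/(πD²) = 4·0.439/(π·0.449²) = 2.773 m/s
Re = VD/ν = 2.773·0.449/9.81×10^-7 = 1.27×10^6 → turbulent
ε/D = 0.32/449 = 7.13×10^-4
Swamee-Jain: f = 0.01850
h_f = f(L/D)V²/(2g) = 0.01850·(1520/0.449)·2.773²/(2·9.81) = 24.54 m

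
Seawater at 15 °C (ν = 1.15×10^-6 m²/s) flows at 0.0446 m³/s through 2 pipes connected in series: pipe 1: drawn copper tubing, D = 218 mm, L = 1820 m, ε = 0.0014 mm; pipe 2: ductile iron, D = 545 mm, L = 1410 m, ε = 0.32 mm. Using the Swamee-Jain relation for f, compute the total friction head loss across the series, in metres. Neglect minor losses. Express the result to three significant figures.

H ≈ 9.35 m

Pipe 1: V = 1.195 m/s, Re = 2.27×10^5, ε/D = 6.42×10^-6, f = 0.01523, h_1 = f(L/D)V²/2g = 9.250 m
Pipe 2: V = 0.1912 m/s, Re = 9.06×10^4, ε/D = 5.87×10^-4, f = 0.02104, h_2 = f(L/D)V²/2g = 0.1014 m
Series → Q common, losses add: H = Σh = 9.352 m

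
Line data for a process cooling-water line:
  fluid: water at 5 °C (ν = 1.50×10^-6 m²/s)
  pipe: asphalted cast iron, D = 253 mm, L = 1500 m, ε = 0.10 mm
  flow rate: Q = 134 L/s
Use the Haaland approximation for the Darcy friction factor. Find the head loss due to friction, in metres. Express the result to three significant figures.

h_f ≈ 36.4 m

V = 4Q/(πD²) = 4·0.134/(π·0.253²) = 2.665 m/s
Re = VD/ν = 2.665·0.253/1.50×10^-6 = 4.50×10^5 → turbulent
ε/D = 0.10/253 = 3.95×10^-4
Haaland: f = 0.01697
h_f = f(L/D)V²/(2g) = 0.01697·(1500/0.253)·2.665²/(2·9.81) = 36.44 m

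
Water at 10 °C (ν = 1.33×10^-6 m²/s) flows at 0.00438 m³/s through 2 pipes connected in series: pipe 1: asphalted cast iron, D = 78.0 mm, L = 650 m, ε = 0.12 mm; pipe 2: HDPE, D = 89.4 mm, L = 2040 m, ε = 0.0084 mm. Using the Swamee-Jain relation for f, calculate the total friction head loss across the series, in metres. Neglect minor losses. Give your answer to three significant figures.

Pipe 1: V = 0.9166 m/s, Re = 5.38×10^4, ε/D = 0.00154, f = 0.02544, h_1 = f(L/D)V²/2g = 9.079 m
Pipe 2: V = 0.6978 m/s, Re = 4.69×10^4, ε/D = 9.40×10^-5, f = 0.02143, h_2 = f(L/D)V²/2g = 12.14 m
Series → Q common, losses add: H = Σh = 21.21 m

H ≈ 21.2 m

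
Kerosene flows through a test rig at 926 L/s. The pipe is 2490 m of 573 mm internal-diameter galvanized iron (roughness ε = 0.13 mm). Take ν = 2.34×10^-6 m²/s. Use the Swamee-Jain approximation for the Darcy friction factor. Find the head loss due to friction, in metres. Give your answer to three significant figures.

h_f ≈ 43.3 m

V = 4Q/(πD²) = 4·0.926/(π·0.573²) = 3.591 m/s
Re = VD/ν = 3.591·0.573/2.34×10^-6 = 8.79×10^5 → turbulent
ε/D = 0.13/573 = 2.27×10^-4
Swamee-Jain: f = 0.01516
h_f = f(L/D)V²/(2g) = 0.01516·(2490/0.573)·3.591²/(2·9.81) = 43.30 m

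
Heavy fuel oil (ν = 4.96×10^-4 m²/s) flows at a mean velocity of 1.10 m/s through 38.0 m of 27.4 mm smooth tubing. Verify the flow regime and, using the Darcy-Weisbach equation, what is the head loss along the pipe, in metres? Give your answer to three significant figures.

h_f ≈ 90.1 m

Re = VD/ν = 1.10·0.02740/4.96×10^-4 = 60.8 → laminar (Re < 2300)
f = 64/Re = 1.053
h_f = f(L/D)V²/(2g) = 1.053·(38.0/0.02740)·1.10²/(2·9.81) = 90.08 m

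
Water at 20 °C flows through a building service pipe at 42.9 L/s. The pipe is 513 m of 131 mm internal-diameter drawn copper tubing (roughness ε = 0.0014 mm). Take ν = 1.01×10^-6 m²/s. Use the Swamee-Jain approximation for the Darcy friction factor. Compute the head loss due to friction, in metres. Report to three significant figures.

V = 4Q/(πD²) = 4·0.0429/(π·0.131²) = 3.183 m/s
Re = VD/ν = 3.183·0.131/1.01×10^-6 = 4.13×10^5 → turbulent
ε/D = 0.0014/131 = 1.07×10^-5
Swamee-Jain: f = 0.01370
h_f = f(L/D)V²/(2g) = 0.01370·(513/0.131)·3.183²/(2·9.81) = 27.71 m

h_f ≈ 27.7 m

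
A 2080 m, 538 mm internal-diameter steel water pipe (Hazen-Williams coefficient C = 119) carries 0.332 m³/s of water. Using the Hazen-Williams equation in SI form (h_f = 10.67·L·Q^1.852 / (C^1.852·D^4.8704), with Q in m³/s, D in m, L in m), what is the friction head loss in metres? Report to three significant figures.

h_f = 10.67·2080·0.332^1.852 / (119^1.852·0.538^4.8704) = 8.446 m

h_f ≈ 8.45 m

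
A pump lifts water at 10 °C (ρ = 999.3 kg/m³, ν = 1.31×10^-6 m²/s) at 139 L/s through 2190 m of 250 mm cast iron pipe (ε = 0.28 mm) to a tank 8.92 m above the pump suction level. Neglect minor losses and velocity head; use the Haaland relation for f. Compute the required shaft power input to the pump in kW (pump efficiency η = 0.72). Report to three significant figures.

V = 4Q/(πD²) = 2.832 m/s; Re = 5.40×10^5; ε/D = 0.00112; f = 0.02068
h_f = f(L/D)V²/2g = 74.02 m
Total head H = z + h_f = 8.92 + 74.02 = 82.94 m
P_hyd = ρgQH = 999.3·9.81·0.139·82.94 = 113.0 kW
P_shaft = P_hyd/η = 113.0/0.72 = 157.0 kW

P_shaft ≈ 157 kW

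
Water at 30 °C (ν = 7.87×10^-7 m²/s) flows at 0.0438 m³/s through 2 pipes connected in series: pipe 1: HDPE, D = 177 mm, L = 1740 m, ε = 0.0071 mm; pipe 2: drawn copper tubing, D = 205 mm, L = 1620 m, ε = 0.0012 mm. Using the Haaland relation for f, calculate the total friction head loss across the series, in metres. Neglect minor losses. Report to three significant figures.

Pipe 1: V = 1.780 m/s, Re = 4.00×10^5, ε/D = 4.01×10^-5, f = 0.01402, h_1 = f(L/D)V²/2g = 22.26 m
Pipe 2: V = 1.327 m/s, Re = 3.46×10^5, ε/D = 5.85×10^-6, f = 0.01402, h_2 = f(L/D)V²/2g = 9.944 m
Series → Q common, losses add: H = Σh = 32.20 m

H ≈ 32.2 m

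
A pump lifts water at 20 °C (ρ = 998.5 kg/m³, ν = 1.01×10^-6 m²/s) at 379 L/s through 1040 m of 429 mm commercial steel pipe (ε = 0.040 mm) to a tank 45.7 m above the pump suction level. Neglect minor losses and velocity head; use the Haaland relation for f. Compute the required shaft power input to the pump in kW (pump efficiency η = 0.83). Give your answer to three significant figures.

P_shaft ≈ 254 kW

V = 4Q/(πD²) = 2.622 m/s; Re = 1.11×10^6; ε/D = 9.32×10^-5; f = 0.01311
h_f = f(L/D)V²/2g = 11.14 m
Total head H = z + h_f = 45.7 + 11.14 = 56.84 m
P_hyd = ρgQH = 998.5·9.81·0.379·56.84 = 211.0 kW
P_shaft = P_hyd/η = 211.0/0.83 = 254.2 kW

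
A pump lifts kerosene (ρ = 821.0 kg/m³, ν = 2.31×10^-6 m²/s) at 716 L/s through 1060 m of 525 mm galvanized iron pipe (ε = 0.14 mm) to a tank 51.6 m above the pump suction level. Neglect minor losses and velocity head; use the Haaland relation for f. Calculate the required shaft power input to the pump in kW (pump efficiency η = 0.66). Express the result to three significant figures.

V = 4Q/(πD²) = 3.308 m/s; Re = 7.52×10^5; ε/D = 2.67×10^-4; f = 0.01549
h_f = f(L/D)V²/2g = 17.44 m
Total head H = z + h_f = 51.6 + 17.44 = 69.04 m
P_hyd = ρgQH = 821.0·9.81·0.716·69.04 = 398.1 kW
P_shaft = P_hyd/η = 398.1/0.66 = 603.3 kW

P_shaft ≈ 603 kW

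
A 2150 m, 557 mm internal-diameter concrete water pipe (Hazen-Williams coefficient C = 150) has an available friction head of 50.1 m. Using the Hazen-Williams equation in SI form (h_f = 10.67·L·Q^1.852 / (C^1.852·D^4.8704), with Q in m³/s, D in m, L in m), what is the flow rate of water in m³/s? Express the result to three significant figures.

Rearranging: Q = [h_f·C^1.852·D^4.8704 / (10.67·L)]^(1/1.852)
Q = [50.1·150^1.852·0.557^4.8704 / (10.67·2150)]^0.540 = 1.178 m³/s

Q ≈ 1.18 m³/s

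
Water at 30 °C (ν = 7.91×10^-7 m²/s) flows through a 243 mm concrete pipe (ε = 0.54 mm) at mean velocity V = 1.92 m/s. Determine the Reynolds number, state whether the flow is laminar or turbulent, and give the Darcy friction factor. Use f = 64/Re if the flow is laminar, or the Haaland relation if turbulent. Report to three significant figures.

Re ≈ 5.90×10^5; turbulent; f ≈ 0.0244

Re = VD/ν = 1.920·0.243/7.91×10^-7 = 5.90×10^5
Re > 4000 → turbulent; ε/D = 0.00222
Haaland: f = 0.02439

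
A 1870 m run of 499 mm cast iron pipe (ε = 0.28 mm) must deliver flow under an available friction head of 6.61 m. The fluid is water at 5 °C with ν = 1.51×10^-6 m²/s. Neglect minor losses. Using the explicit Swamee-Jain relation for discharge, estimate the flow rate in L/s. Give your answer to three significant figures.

Swamee-Jain (Type II): Q = -0.965·√(gD⁵h_f/L)·ln[ε/(3.7D) + √(3.17ν²L/(gD³h_f))]
√(gD⁵h_f/L) = √(9.81·0.499⁵·6.61/1870) = 0.03275
ε/(3.7D) = 1.52×10^-4; √(3.17ν²L/(gD³h_f)) = 4.10×10^-5
Q = -0.965·0.03275·ln(1.926×10^-4) = 0.2704 m³/s
Check: V = 1.38 m/s, Re = 4.57×10^5, f = 0.01823, h_f = 6.66 m ≈ 6.61 m ✓

Q ≈ 270 L/s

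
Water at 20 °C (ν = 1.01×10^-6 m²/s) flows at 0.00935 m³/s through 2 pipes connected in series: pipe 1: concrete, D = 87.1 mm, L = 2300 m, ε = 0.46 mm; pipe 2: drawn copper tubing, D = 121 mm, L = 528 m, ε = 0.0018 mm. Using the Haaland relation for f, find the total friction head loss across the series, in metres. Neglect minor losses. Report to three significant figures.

H ≈ 107 m

Pipe 1: V = 1.569 m/s, Re = 1.35×10^5, ε/D = 0.00528, f = 0.03155, h_1 = f(L/D)V²/2g = 104.6 m
Pipe 2: V = 0.8131 m/s, Re = 9.74×10^4, ε/D = 1.49×10^-5, f = 0.01798, h_2 = f(L/D)V²/2g = 2.643 m
Series → Q common, losses add: H = Σh = 107.2 m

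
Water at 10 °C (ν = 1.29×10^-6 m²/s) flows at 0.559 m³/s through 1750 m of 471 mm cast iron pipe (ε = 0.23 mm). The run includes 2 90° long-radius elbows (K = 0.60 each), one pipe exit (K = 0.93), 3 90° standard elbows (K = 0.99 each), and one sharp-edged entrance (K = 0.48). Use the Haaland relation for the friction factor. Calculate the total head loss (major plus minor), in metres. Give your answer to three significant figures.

V = 4Q/(πD²) = 3.208 m/s; V²/2g = 0.5246 m
Re = 1.17×10^6, ε/D = 4.88×10^-4 → f = 0.01703 (Haaland)
Major: h_f = f(L/D)·V²/2g = 0.01703·3715·0.5246 = 33.19 m
Minor: ΣK = 5.58; h_m = ΣK·V²/2g = 2.927 m
Total H_L = 33.19 + 2.927 = 36.12 m

H_L ≈ 36.1 m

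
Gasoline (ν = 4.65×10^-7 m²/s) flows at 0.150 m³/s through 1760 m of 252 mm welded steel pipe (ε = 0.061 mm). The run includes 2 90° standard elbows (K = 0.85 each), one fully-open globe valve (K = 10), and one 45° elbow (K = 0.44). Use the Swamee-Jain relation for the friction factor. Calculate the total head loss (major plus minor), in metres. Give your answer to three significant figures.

V = 4Q/(πD²) = 3.007 m/s; V²/2g = 0.4610 m
Re = 1.63×10^6, ε/D = 2.42×10^-4 → f = 0.01490 (Swamee-Jain)
Major: h_f = f(L/D)·V²/2g = 0.01490·6984·0.4610 = 47.97 m
Minor: ΣK = 12.1; h_m = ΣK·V²/2g = 5.597 m
Total H_L = 47.97 + 5.597 = 53.57 m

H_L ≈ 53.6 m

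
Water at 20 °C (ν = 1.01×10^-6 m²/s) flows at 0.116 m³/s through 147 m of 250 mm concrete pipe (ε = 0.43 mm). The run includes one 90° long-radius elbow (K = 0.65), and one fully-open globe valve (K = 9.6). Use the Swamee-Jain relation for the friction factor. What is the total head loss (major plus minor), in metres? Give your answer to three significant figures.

V = 4Q/(πD²) = 2.363 m/s; V²/2g = 0.2846 m
Re = 5.85×10^5, ε/D = 0.00172 → f = 0.02297 (Swamee-Jain)
Major: h_f = f(L/D)·V²/2g = 0.02297·588.0·0.2846 = 3.844 m
Minor: ΣK = 10.2; h_m = ΣK·V²/2g = 2.917 m
Total H_L = 3.844 + 2.917 = 6.761 m

H_L ≈ 6.76 m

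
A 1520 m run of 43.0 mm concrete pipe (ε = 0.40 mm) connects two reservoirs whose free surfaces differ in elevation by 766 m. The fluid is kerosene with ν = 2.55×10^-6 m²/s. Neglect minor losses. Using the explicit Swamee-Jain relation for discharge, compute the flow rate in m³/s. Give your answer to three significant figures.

Swamee-Jain (Type II): Q = -0.965·√(gD⁵h_f/L)·ln[ε/(3.7D) + √(3.17ν²L/(gD³h_f))]
√(gD⁵h_f/L) = √(9.81·0.0430⁵·766/1520) = 8.525×10^-4
ε/(3.7D) = 0.00251; √(3.17ν²L/(gD³h_f)) = 2.29×10^-4
Q = -0.965·8.525×10^-4·ln(0.002743) = 0.004853 m³/s
Check: V = 3.34 m/s, Re = 5.63×10^4, f = 0.03845, h_f = 773 m ≈ 766 m ✓

Q ≈ 0.00485 m³/s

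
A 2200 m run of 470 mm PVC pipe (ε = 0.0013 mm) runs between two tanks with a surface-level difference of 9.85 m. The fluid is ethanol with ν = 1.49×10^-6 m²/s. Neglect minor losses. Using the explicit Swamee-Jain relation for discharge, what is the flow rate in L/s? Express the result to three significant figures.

Q ≈ 310 L/s

Swamee-Jain (Type II): Q = -0.965·√(gD⁵h_f/L)·ln[ε/(3.7D) + √(3.17ν²L/(gD³h_f))]
√(gD⁵h_f/L) = √(9.81·0.470⁵·9.85/2200) = 0.03174
ε/(3.7D) = 7.48×10^-7; √(3.17ν²L/(gD³h_f)) = 3.93×10^-5
Q = -0.965·0.03174·ln(4.003×10^-5) = 0.3101 m³/s
Check: V = 1.79 m/s, Re = 5.64×10^5, f = 0.01286, h_f = 9.81 m ≈ 9.85 m ✓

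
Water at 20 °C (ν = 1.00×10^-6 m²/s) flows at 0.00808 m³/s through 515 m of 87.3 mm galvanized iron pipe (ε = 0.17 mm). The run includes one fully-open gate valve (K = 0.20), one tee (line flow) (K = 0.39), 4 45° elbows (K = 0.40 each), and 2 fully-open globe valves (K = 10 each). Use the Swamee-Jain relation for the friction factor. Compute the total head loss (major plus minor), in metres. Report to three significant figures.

H_L ≈ 15.7 m

V = 4Q/(πD²) = 1.350 m/s; V²/2g = 0.09287 m
Re = 1.18×10^5, ε/D = 0.00195 → f = 0.02495 (Swamee-Jain)
Major: h_f = f(L/D)·V²/2g = 0.02495·5899·0.09287 = 13.67 m
Minor: ΣK = 22.2; h_m = ΣK·V²/2g = 2.061 m
Total H_L = 13.67 + 2.061 = 15.73 m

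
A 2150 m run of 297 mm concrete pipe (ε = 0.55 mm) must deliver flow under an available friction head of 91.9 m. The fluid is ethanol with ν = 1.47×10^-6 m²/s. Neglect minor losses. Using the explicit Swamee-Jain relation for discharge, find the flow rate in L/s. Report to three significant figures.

Q ≈ 227 L/s

Swamee-Jain (Type II): Q = -0.965·√(gD⁵h_f/L)·ln[ε/(3.7D) + √(3.17ν²L/(gD³h_f))]
√(gD⁵h_f/L) = √(9.81·0.297⁵·91.9/2150) = 0.03113
ε/(3.7D) = 5.01×10^-4; √(3.17ν²L/(gD³h_f)) = 2.50×10^-5
Q = -0.965·0.03113·ln(5.255×10^-4) = 0.2268 m³/s
Check: V = 3.27 m/s, Re = 6.62×10^5, f = 0.02334, h_f = 92.3 m ≈ 91.9 m ✓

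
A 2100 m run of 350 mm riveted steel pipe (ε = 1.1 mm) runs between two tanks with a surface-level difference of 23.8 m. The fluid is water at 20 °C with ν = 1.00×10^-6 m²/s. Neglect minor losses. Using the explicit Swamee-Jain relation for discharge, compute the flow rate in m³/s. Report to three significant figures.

Swamee-Jain (Type II): Q = -0.965·√(gD⁵h_f/L)·ln[ε/(3.7D) + √(3.17ν²L/(gD³h_f))]
√(gD⁵h_f/L) = √(9.81·0.350⁵·23.8/2100) = 0.02416
ε/(3.7D) = 8.49×10^-4; √(3.17ν²L/(gD³h_f)) = 2.58×10^-5
Q = -0.965·0.02416·ln(8.752×10^-4) = 0.1642 m³/s
Check: V = 1.71 m/s, Re = 5.97×10^5, f = 0.02683, h_f = 23.9 m ≈ 23.8 m ✓

Q ≈ 0.164 m³/s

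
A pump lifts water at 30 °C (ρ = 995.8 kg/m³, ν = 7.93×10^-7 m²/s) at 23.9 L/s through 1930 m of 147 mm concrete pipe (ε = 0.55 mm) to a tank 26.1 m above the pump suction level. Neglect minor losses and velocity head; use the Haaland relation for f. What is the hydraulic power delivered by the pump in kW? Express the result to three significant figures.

P_hyd ≈ 14.9 kW

V = 4Q/(πD²) = 1.408 m/s; Re = 2.61×10^5; ε/D = 0.00374; f = 0.02832
h_f = f(L/D)V²/2g = 37.59 m
Total head H = z + h_f = 26.1 + 37.59 = 63.69 m
P_hyd = ρgQH = 995.8·9.81·0.0239·63.69 = 14.87 kW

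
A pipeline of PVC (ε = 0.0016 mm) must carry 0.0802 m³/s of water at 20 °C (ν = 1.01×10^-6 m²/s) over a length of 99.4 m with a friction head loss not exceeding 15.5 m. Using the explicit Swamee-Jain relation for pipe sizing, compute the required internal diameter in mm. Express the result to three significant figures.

D ≈ 135 mm

Swamee-Jain (Type III): D = 0.66·[ε^1.25·(LQ²/(gh_f))^4.75 + ν·Q^9.4·(L/(gh_f))^5.2]^0.04
LQ²/(gh_f) = 0.004205; L/(gh_f) = 0.6537
Term 1 = ε^1.25·(…)^4.75 = 2.94×10^-19; Term 2 = ν·Q^9.4·(…)^5.2 = 5.54×10^-18
D = 0.66·(2.94×10^-19 + 5.54×10^-18)^0.04 = 0.1350 m = 135 mm
Check: V = 5.61 m/s, Re = 7.49×10^5, f = 0.01244, h_f = 14.7 m ≈ 15.5 m ✓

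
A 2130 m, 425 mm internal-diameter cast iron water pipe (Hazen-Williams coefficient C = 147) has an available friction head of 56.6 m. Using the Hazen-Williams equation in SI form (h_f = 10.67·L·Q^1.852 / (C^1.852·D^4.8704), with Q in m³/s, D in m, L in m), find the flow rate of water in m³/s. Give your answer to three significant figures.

Q ≈ 0.608 m³/s

Rearranging: Q = [h_f·C^1.852·D^4.8704 / (10.67·L)]^(1/1.852)
Q = [56.6·147^1.852·0.425^4.8704 / (10.67·2130)]^0.540 = 0.6083 m³/s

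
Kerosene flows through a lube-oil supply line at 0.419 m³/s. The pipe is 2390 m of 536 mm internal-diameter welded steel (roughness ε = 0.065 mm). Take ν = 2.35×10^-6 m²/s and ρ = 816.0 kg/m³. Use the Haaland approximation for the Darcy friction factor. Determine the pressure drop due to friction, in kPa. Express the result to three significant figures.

V = 4Q/(πD²) = 4·0.419/(π·0.536²) = 1.857 m/s
Re = VD/ν = 1.857·0.536/2.35×10^-6 = 4.24×10^5 → turbulent
ε/D = 0.065/536 = 1.21×10^-4
Haaland: f = 0.01477
h_f = f(L/D)V²/(2g) = 0.01477·(2390/0.536)·1.857²/(2·9.81) = 11.57 m
Δp = ρg·h_f = 816.0·9.81·11.57 = 92.64 kPa

Δp ≈ 92.6 kPa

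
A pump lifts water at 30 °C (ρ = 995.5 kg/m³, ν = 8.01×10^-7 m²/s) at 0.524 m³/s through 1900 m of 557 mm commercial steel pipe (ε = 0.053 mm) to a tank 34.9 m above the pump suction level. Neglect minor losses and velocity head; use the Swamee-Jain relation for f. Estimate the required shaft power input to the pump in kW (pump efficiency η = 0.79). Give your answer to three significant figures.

V = 4Q/(πD²) = 2.150 m/s; Re = 1.50×10^6; ε/D = 9.52×10^-5; f = 0.01303
h_f = f(L/D)V²/2g = 10.47 m
Total head H = z + h_f = 34.9 + 10.47 = 45.37 m
P_hyd = ρgQH = 995.5·9.81·0.524·45.37 = 232.2 kW
P_shaft = P_hyd/η = 232.2/0.79 = 293.9 kW

P_shaft ≈ 294 kW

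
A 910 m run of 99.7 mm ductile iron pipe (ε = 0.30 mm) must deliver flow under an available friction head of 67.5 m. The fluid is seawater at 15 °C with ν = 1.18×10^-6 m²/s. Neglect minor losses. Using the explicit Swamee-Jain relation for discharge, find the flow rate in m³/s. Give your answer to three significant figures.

Swamee-Jain (Type II): Q = -0.965·√(gD⁵h_f/L)·ln[ε/(3.7D) + √(3.17ν²L/(gD³h_f))]
√(gD⁵h_f/L) = √(9.81·0.0997⁵·67.5/910) = 0.002677
ε/(3.7D) = 8.13×10^-4; √(3.17ν²L/(gD³h_f)) = 7.82×10^-5
Q = -0.965·0.002677·ln(8.915×10^-4) = 0.01814 m³/s
Check: V = 2.32 m/s, Re = 1.96×10^5, f = 0.02705, h_f = 68.0 m ≈ 67.5 m ✓

Q ≈ 0.0181 m³/s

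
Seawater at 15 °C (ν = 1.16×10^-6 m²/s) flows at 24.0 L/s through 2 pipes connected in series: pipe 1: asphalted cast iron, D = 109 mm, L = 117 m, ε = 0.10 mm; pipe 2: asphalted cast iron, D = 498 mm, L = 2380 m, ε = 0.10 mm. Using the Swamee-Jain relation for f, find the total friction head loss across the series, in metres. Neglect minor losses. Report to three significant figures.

Pipe 1: V = 2.572 m/s, Re = 2.42×10^5, ε/D = 9.17×10^-4, f = 0.02063, h_1 = f(L/D)V²/2g = 7.465 m
Pipe 2: V = 0.1232 m/s, Re = 5.29×10^4, ε/D = 2.01×10^-4, f = 0.02132, h_2 = f(L/D)V²/2g = 0.07883 m
Series → Q common, losses add: H = Σh = 7.543 m

H ≈ 7.54 m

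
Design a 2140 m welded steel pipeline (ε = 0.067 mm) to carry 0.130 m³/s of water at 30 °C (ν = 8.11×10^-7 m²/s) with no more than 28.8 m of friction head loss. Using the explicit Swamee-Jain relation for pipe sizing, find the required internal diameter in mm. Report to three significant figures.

Swamee-Jain (Type III): D = 0.66·[ε^1.25·(LQ²/(gh_f))^4.75 + ν·Q^9.4·(L/(gh_f))^5.2]^0.04
LQ²/(gh_f) = 0.1280; L/(gh_f) = 7.574
Term 1 = ε^1.25·(…)^4.75 = 3.48×10^-10; Term 2 = ν·Q^9.4·(…)^5.2 = 1.42×10^-10
D = 0.66·(3.48×10^-10 + 1.42×10^-10)^0.04 = 0.2800 m = 280 mm
Check: V = 2.11 m/s, Re = 7.29×10^5, f = 0.01545, h_f = 26.8 m ≈ 28.8 m ✓

D ≈ 280 mm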